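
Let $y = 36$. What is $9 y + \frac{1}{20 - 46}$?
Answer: $\frac{8423}{26} \approx 323.96$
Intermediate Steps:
$9 y + \frac{1}{20 - 46} = 9 \cdot 36 + \frac{1}{20 - 46} = 324 + \frac{1}{-26} = 324 - \frac{1}{26} = \frac{8423}{26}$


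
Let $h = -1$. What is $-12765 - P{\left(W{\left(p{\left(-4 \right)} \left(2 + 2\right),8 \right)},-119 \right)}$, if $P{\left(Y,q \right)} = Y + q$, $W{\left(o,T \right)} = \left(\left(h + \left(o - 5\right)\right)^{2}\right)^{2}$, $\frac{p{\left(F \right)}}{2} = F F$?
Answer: $-221546102$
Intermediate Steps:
$p{\left(F \right)} = 2 F^{2}$ ($p{\left(F \right)} = 2 F F = 2 F^{2}$)
$W{\left(o,T \right)} = \left(-6 + o\right)^{4}$ ($W{\left(o,T \right)} = \left(\left(-1 + \left(o - 5\right)\right)^{2}\right)^{2} = \left(\left(-1 + \left(-5 + o\right)\right)^{2}\right)^{2} = \left(\left(-6 + o\right)^{2}\right)^{2} = \left(-6 + o\right)^{4}$)
$-12765 - P{\left(W{\left(p{\left(-4 \right)} \left(2 + 2\right),8 \right)},-119 \right)} = -12765 - \left(\left(-6 + 2 \left(-4\right)^{2} \left(2 + 2\right)\right)^{4} - 119\right) = -12765 - \left(\left(-6 + 2 \cdot 16 \cdot 4\right)^{4} - 119\right) = -12765 - \left(\left(-6 + 32 \cdot 4\right)^{4} - 119\right) = -12765 - \left(\left(-6 + 128\right)^{4} - 119\right) = -12765 - \left(122^{4} - 119\right) = -12765 - \left(221533456 - 119\right) = -12765 - 221533337 = -221546102$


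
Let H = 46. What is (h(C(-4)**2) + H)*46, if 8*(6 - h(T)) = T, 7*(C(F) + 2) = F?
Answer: 115345/49 ≈ 2354.0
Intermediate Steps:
C(F) = -2 + F/7
h(T) = 6 - T/8
(h(C(-4)**2) + H)*46 = ((6 - (-2 + (1/7)*(-4))**2/8) + 46)*46 = ((6 - (-2 - 4/7)**2/8) + 46)*46 = ((6 - (-18/7)**2/8) + 46)*46 = ((6 - 1/8*324/49) + 46)*46 = ((6 - 81/98) + 46)*46 = (507/98 + 46)*46 = (5015/98)*46 = 115345/49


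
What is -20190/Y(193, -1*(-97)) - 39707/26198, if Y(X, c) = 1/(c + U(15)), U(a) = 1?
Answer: -51835926467/26198 ≈ -1.9786e+6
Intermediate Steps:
Y(X, c) = 1/(1 + c) (Y(X, c) = 1/(c + 1) = 1/(1 + c))
-20190/Y(193, -1*(-97)) - 39707/26198 = -20190/(1/(1 - 1*(-97))) - 39707/26198 = -20190/(1/(1 + 97)) - 39707*1/26198 = -20190/(1/98) - 39707/26198 = -20190/1/98 - 39707/26198 = -20190*98 - 39707/26198 = -1978620 - 39707/26198 = -51835926467/26198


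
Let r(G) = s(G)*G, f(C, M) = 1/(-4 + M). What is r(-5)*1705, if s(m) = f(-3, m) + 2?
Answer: -144925/9 ≈ -16103.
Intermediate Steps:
s(m) = 2 + 1/(-4 + m) (s(m) = 1/(-4 + m) + 2 = 2 + 1/(-4 + m))
r(G) = G*(-7 + 2*G)/(-4 + G) (r(G) = ((-7 + 2*G)/(-4 + G))*G = G*(-7 + 2*G)/(-4 + G))
r(-5)*1705 = -5*(-7 + 2*(-5))/(-4 - 5)*1705 = -5*(-7 - 10)/(-9)*1705 = -5*(-⅑)*(-17)*1705 = -85/9*1705 = -144925/9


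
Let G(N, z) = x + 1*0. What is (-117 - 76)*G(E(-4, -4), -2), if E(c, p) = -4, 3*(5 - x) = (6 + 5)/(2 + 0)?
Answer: -3667/6 ≈ -611.17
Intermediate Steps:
x = 19/6 (x = 5 - (6 + 5)/(3*(2 + 0)) = 5 - 11/(3*2) = 5 - ⅓*11/2 = 5 - 11/6 = 19/6 ≈ 3.1667)
G(N, z) = 19/6 (G(N, z) = 19/6 + 1*0 = 19/6 + 0 = 19/6)
(-117 - 76)*G(E(-4, -4), -2) = (-117 - 76)*(19/6) = -193*19/6 = -3667/6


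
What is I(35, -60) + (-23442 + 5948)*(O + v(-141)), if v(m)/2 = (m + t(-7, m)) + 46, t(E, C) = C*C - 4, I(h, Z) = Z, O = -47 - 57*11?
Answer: -680341720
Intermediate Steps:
O = -674 (O = -47 - 627 = -674)
t(E, C) = -4 + C² (t(E, C) = C² - 4 = -4 + C²)
v(m) = 84 + 2*m + 2*m² (v(m) = 2*((m + (-4 + m²)) + 46) = 2*((-4 + m + m²) + 46) = 2*(42 + m + m²) = 84 + 2*m + 2*m²)
I(35, -60) + (-23442 + 5948)*(O + v(-141)) = -60 + (-23442 + 5948)*(-674 + (84 + 2*(-141) + 2*(-141)²)) = -60 - 17494*(-674 + (84 - 282 + 2*19881)) = -60 - 17494*(-674 + (84 - 282 + 39762)) = -60 - 17494*(-674 + 39564) = -60 - 17494*38890 = -60 - 680341660 = -680341720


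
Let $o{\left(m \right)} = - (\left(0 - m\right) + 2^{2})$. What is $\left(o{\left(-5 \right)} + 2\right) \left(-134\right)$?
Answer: $938$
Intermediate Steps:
$o{\left(m \right)} = -4 + m$ ($o{\left(m \right)} = - (- m + 4) = - (4 - m) = -4 + m$)
$\left(o{\left(-5 \right)} + 2\right) \left(-134\right) = \left(\left(-4 - 5\right) + 2\right) \left(-134\right) = \left(-9 + 2\right) \left(-134\right) = \left(-7\right) \left(-134\right) = 938$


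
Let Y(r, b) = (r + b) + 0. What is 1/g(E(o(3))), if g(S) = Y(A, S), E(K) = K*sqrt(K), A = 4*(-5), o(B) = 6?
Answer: -5/46 - 3*sqrt(6)/92 ≈ -0.18857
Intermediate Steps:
A = -20
Y(r, b) = b + r (Y(r, b) = (b + r) + 0 = b + r)
E(K) = K**(3/2)
g(S) = -20 + S (g(S) = S - 20 = -20 + S)
1/g(E(o(3))) = 1/(-20 + 6**(3/2)) = 1/(-20 + 6*sqrt(6))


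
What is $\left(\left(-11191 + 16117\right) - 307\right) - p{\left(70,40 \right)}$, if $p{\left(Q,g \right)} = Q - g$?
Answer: $4589$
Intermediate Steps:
$\left(\left(-11191 + 16117\right) - 307\right) - p{\left(70,40 \right)} = \left(\left(-11191 + 16117\right) - 307\right) - \left(70 - 40\right) = \left(4926 - 307\right) - \left(70 - 40\right) = 4619 - 30 = 4589$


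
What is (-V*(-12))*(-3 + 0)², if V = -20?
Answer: -2160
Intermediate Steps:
(-V*(-12))*(-3 + 0)² = (-1*(-20)*(-12))*(-3 + 0)² = (20*(-12))*(-3)² = -240*9 = -2160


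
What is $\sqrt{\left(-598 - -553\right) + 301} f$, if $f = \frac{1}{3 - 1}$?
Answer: $8$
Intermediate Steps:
$f = \frac{1}{2} \approx 0.5$
$\sqrt{\left(-598 - -553\right) + 301} f = \sqrt{\left(-598 - -553\right) + 301} \cdot \frac{1}{2} = \sqrt{\left(-598 + 553\right) + 301} \cdot \frac{1}{2} = \sqrt{-45 + 301} \cdot \frac{1}{2} = \sqrt{256} \cdot \frac{1}{2} = 16 \cdot \frac{1}{2} = 8$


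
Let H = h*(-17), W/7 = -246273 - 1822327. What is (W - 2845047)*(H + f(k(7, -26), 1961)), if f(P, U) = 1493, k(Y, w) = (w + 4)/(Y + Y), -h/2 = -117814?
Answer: 69373459508201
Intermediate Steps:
h = 235628 (h = -2*(-117814) = 235628)
k(Y, w) = (4 + w)/(2*Y) (k(Y, w) = (4 + w)/((2*Y)) = (4 + w)*(1/(2*Y)) = (4 + w)/(2*Y))
W = -14480200 (W = 7*(-246273 - 1822327) = 7*(-2068600) = -14480200)
H = -4005676 (H = 235628*(-17) = -4005676)
(W - 2845047)*(H + f(k(7, -26), 1961)) = (-14480200 - 2845047)*(-4005676 + 1493) = -17325247*(-4004183) = 69373459508201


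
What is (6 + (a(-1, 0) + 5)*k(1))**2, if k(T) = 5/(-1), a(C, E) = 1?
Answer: 576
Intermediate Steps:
k(T) = -5 (k(T) = -1*5 = -5)
(6 + (a(-1, 0) + 5)*k(1))**2 = (6 + (1 + 5)*(-5))**2 = (6 + 6*(-5))**2 = (6 - 30)**2 = (-24)**2 = 576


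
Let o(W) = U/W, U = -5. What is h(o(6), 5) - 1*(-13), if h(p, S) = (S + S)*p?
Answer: 14/3 ≈ 4.6667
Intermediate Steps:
o(W) = -5/W
h(p, S) = 2*S*p (h(p, S) = (2*S)*p = 2*S*p)
h(o(6), 5) - 1*(-13) = 2*5*(-5/6) - 1*(-13) = 2*5*(-5*⅙) + 13 = 2*5*(-⅚) + 13 = -25/3 + 13 = 14/3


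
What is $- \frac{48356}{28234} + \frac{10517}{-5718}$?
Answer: $- \frac{286718293}{80721006} \approx -3.552$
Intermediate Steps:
$- \frac{48356}{28234} + \frac{10517}{-5718} = \left(-48356\right) \frac{1}{28234} + 10517 \left(- \frac{1}{5718}\right) = - \frac{24178}{14117} - \frac{10517}{5718} = - \frac{286718293}{80721006}$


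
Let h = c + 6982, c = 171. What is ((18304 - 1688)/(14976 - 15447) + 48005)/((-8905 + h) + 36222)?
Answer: 22593739/16235370 ≈ 1.3916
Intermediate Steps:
h = 7153 (h = 171 + 6982 = 7153)
((18304 - 1688)/(14976 - 15447) + 48005)/((-8905 + h) + 36222) = ((18304 - 1688)/(14976 - 15447) + 48005)/((-8905 + 7153) + 36222) = (16616/(-471) + 48005)/(-1752 + 36222) = (16616*(-1/471) + 48005)/34470 = (-16616/471 + 48005)*(1/34470) = (22593739/471)*(1/34470) = 22593739/16235370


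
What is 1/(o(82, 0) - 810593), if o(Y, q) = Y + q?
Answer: -1/810511 ≈ -1.2338e-6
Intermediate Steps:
1/(o(82, 0) - 810593) = 1/((82 + 0) - 810593) = 1/(82 - 810593) = 1/(-810511) = -1/810511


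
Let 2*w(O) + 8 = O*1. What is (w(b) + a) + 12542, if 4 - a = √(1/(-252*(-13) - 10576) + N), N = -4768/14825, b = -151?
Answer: 24933/2 - 3*I*√6699448929/432890 ≈ 12467.0 - 0.56723*I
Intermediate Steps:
N = -4768/14825 (N = -4768*1/14825 = -4768/14825 ≈ -0.32162)
w(O) = -4 + O/2 (w(O) = -4 + (O*1)/2 = -4 + O/2)
a = 4 - 3*I*√6699448929/432890 (a = 4 - √(1/(-252*(-13) - 10576) - 4768/14825) = 4 - √(1/(3276 - 10576) - 4768/14825) = 4 - √(1/(-7300) - 4768/14825) = 4 - √(-1/7300 - 4768/14825) = 4 - √(-1392849/4328900) = 4 - 3*I*√6699448929/432890 ≈ 4.0 - 0.56723*I)
(w(b) + a) + 12542 = ((-4 + (½)*(-151)) + (4 - 3*I*√6699448929/432890)) + 12542 = ((-4 - 151/2) + (4 - 3*I*√6699448929/432890)) + 12542 = (-159/2 + (4 - 3*I*√6699448929/432890)) + 12542 = (-151/2 - 3*I*√6699448929/432890) + 12542 = 24933/2 - 3*I*√6699448929/432890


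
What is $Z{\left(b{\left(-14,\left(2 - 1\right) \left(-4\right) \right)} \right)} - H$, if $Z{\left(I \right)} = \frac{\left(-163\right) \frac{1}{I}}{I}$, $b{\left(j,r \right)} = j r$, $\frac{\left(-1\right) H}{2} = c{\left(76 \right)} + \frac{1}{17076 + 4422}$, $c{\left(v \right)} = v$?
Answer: $\frac{5121998377}{33708864} \approx 151.95$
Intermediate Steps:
$H = - \frac{1633849}{10749}$ ($H = - 2 \left(76 + \frac{1}{17076 + 4422}\right) = - 2 \left(76 + \frac{1}{21498}\right) = \left(-2\right) \frac{1633849}{21498} = - \frac{1633849}{10749} \approx -152.0$)
$Z{\left(I \right)} = - \frac{163}{I^{2}}$
$Z{\left(b{\left(-14,\left(2 - 1\right) \left(-4\right) \right)} \right)} - H = - \frac{163}{3136 \left(2 - 1\right)^{2}} - - \frac{1633849}{10749} = - \frac{163}{3136} + \frac{1633849}{10749} = \frac{5121998377}{33708864}$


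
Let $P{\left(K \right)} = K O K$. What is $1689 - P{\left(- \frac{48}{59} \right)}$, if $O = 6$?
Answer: $\frac{5865585}{3481} \approx 1685.0$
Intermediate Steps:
$P{\left(K \right)} = 6 K^{2}$ ($P{\left(K \right)} = K 6 K = 6 K K = 6 K^{2}$)
$1689 - P{\left(- \frac{48}{59} \right)} = 1689 - 6 \left(- \frac{48}{59}\right)^{2} = 1689 - 6 \cdot \frac{2304}{3481} = 1689 - \frac{13824}{3481} = \frac{5865585}{3481}$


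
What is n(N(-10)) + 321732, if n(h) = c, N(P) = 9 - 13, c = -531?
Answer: 321201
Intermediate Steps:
N(P) = -4
n(h) = -531
n(N(-10)) + 321732 = -531 + 321732 = 321201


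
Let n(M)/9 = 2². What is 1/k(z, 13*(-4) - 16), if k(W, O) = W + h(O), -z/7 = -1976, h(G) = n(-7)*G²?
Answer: 1/180296 ≈ 5.5464e-6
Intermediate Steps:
n(M) = 36 (n(M) = 9*2² = 9*4 = 36)
h(G) = 36*G²
z = 13832 (z = -7*(-1976) = 13832)
k(W, O) = W + 36*O²
1/k(z, 13*(-4) - 16) = 1/(13832 + 36*(13*(-4) - 16)²) = 1/(13832 + 36*(-52 - 16)²) = 1/(13832 + 36*(-68)²) = 1/(13832 + 36*4624) = 1/(13832 + 166464) = 1/180296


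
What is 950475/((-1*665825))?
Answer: -38019/26633 ≈ -1.4275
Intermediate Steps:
950475/((-1*665825)) = 950475/(-665825) = 950475*(-1/665825) = -38019/26633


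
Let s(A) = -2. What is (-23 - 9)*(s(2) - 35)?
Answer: 1184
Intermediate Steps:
(-23 - 9)*(s(2) - 35) = (-23 - 9)*(-2 - 35) = -32*(-37) = 1184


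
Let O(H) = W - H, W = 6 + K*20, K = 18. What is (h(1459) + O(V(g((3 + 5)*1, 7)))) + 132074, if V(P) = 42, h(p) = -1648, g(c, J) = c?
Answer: 130750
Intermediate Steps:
W = 366 (W = 6 + 18*20 = 6 + 360 = 366)
O(H) = 366 - H
(h(1459) + O(V(g((3 + 5)*1, 7)))) + 132074 = (-1648 + (366 - 1*42)) + 132074 = (-1648 + (366 - 42)) + 132074 = (-1648 + 324) + 132074 = -1324 + 132074 = 130750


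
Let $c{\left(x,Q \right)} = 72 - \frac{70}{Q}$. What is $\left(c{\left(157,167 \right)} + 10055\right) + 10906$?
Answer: $\frac{3512441}{167} \approx 21033.0$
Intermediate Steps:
$c{\left(x,Q \right)} = 72 - \frac{70}{Q}$
$\left(c{\left(157,167 \right)} + 10055\right) + 10906 = \left(\left(72 - \frac{70}{167}\right) + 10055\right) + 10906 = \left(\frac{11954}{167} + 10055\right) + 10906 = \frac{1691139}{167} + 10906 = \frac{3512441}{167}$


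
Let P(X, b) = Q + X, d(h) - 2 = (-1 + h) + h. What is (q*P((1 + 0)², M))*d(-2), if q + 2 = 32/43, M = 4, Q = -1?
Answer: 0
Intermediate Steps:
d(h) = 1 + 2*h (d(h) = 2 + ((-1 + h) + h) = 2 + (-1 + 2*h) = 1 + 2*h)
P(X, b) = -1 + X
q = -54/43 (q = -2 + 32/43 = -54/43 ≈ -1.2558)
(q*P((1 + 0)², M))*d(-2) = (-54*(-1 + (1 + 0)²)/43)*(1 + 2*(-2)) = (-54*(-1 + 1²)/43)*(1 - 4) = -54*(-1 + 1)/43*(-3) = -54/43*0*(-3) = 0*(-3) = 0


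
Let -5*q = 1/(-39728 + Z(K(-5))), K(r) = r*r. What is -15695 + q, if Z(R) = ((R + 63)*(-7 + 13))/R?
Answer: -15579987035/992672 ≈ -15695.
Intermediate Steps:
K(r) = r²
Z(R) = (378 + 6*R)/R (Z(R) = ((63 + R)*6)/R = (378 + 6*R)/R)
q = 5/992672 (q = -1/(5*(-39728 + (6 + 378/((-5)²)))) = -1/(5*(-39728 + (6 + 378/25))) = -1/(5*(-39728 + 528/25)) = -1/(5*(-992672/25)) = -⅕*(-25/992672) = 5/992672 ≈ 5.0369e-6)
-15695 + q = -15695 + 5/992672 = -15579987035/992672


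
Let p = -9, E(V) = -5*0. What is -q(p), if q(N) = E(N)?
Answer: 0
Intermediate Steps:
E(V) = 0
q(N) = 0
-q(p) = -1*0 = 0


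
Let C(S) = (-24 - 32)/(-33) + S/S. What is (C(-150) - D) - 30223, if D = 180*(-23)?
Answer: -860650/33 ≈ -26080.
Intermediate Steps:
D = -4140
C(S) = 89/33 (C(S) = -56*(-1/33) + 1 = 56/33 + 1 = 89/33)
(C(-150) - D) - 30223 = (89/33 - 1*(-4140)) - 30223 = (89/33 + 4140) - 30223 = 136709/33 - 30223 = -860650/33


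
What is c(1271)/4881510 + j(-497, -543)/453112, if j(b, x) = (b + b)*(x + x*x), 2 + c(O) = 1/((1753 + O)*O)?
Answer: -2531673779439872383/3921279571107360 ≈ -645.62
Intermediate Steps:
c(O) = -2 + 1/(O*(1753 + O)) (c(O) = -2 + 1/((1753 + O)*O) = -2 + 1/(O*(1753 + O)))
j(b, x) = 2*b*(x + x²) (j(b, x) = (2*b)*(x + x²) = 2*b*(x + x²))
c(1271)/4881510 + j(-497, -543)/453112 = ((1 - 3506*1271 - 2*1271²)/(1271*(1753 + 1271)))/4881510 + (2*(-497)*(-543)*(1 - 543))/453112 = ((1/1271)*(1 - 4456126 - 2*1615441)/3024)*(1/4881510) + (2*(-497)*(-543)*(-542))*(1/453112) = ((1/1271)*(1/3024)*(1 - 4456126 - 3230882))*(1/4881510) - 292540164*1/453112 = ((1/1271)*(1/3024)*(-7687007))*(1/4881510) - 269871/418 = -7687007/3843504*1/4881510 - 269871/418 = -7687007/18762103211040 - 269871/418 = -2531673779439872383/3921279571107360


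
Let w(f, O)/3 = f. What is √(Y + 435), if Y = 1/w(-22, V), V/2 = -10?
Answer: √1894794/66 ≈ 20.856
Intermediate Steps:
V = -20 (V = 2*(-10) = -20)
w(f, O) = 3*f
Y = -1/66 (Y = 1/(3*(-22)) = 1/(-66) = -1/66 ≈ -0.015152)
√(Y + 435) = √(-1/66 + 435) = √(28709/66) = √1894794/66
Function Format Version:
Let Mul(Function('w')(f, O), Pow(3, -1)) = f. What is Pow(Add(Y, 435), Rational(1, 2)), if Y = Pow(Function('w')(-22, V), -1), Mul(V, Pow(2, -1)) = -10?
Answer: Mul(Rational(1, 66), Pow(1894794, Rational(1, 2))) ≈ 20.856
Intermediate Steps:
V = -20 (V = Mul(2, -10) = -20)
Function('w')(f, O) = Mul(3, f)
Y = Rational(-1, 66) (Y = Pow(Mul(3, -22), -1) = Pow(-66, -1) = Rational(-1, 66) ≈ -0.015152)
Pow(Add(Y, 435), Rational(1, 2)) = Pow(Add(Rational(-1, 66), 435), Rational(1, 2)) = Pow(Rational(28709, 66), Rational(1, 2)) = Mul(Rational(1, 66), Pow(1894794, Rational(1, 2)))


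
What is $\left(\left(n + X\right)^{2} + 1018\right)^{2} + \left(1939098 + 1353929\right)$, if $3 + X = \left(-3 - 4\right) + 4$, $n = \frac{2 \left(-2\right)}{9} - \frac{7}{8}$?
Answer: $\frac{119354813913793}{26873856} \approx 4.4413 \cdot 10^{6}$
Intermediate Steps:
$n = - \frac{95}{72}$ ($n = \left(-4\right) \frac{1}{9} - \frac{7}{8} = - \frac{4}{9} - \frac{7}{8} = - \frac{95}{72} \approx -1.3194$)
$X = -6$ ($X = -3 + \left(\left(-3 - 4\right) + 4\right) = -3 + \left(-7 + 4\right) = -3 - 3 = -6$)
$\left(\left(n + X\right)^{2} + 1018\right)^{2} + \left(1939098 + 1353929\right) = \left(\left(- \frac{95}{72} - 6\right)^{2} + 1018\right)^{2} + \left(1939098 + 1353929\right) = \left(\left(- \frac{527}{72}\right)^{2} + 1018\right)^{2} + 3293027 = \left(\frac{277729}{5184} + 1018\right)^{2} + 3293027 = \left(\frac{5555041}{5184}\right)^{2} + 3293027 = \frac{30858480511681}{26873856} + 3293027 = \frac{119354813913793}{26873856}$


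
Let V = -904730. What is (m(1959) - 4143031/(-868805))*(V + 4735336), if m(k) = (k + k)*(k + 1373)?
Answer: 180277836155640626/3605 ≈ 5.0008e+13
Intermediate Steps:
m(k) = 2*k*(1373 + k) (m(k) = (2*k)*(1373 + k) = 2*k*(1373 + k))
(m(1959) - 4143031/(-868805))*(V + 4735336) = (2*1959*(1373 + 1959) - 4143031/(-868805))*(-904730 + 4735336) = (2*1959*3332 - 4143031*(-1/868805))*3830606 = (13054776 + 17191/3605)*3830606 = (47062484671/3605)*3830606 = 180277836155640626/3605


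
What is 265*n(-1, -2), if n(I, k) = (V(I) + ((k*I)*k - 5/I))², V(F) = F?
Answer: 0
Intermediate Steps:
n(I, k) = (I - 5/I + I*k²)² (n(I, k) = (I + ((k*I)*k - 5/I))² = (I + ((I*k)*k - 5/I))² = (I + (I*k² - 5/I))² = (I + (-5/I + I*k²))² = (I - 5/I + I*k²)²)
265*n(-1, -2) = 265*((-5 + (-1)² + (-1)²*(-2)²)²/(-1)²) = 265*(1*(-5 + 1 + 1*4)²) = 265*(1*(-5 + 1 + 4)²) = 265*(1*0²) = 265*(1*0) = 265*0 = 0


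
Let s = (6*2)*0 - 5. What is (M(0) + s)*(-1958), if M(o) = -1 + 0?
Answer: 11748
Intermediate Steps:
M(o) = -1
s = -5 (s = 12*0 - 5 = 0 - 5 = -5)
(M(0) + s)*(-1958) = (-1 - 5)*(-1958) = -6*(-1958) = 11748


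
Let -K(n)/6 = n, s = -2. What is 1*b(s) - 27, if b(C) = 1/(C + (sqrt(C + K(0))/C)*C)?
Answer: -82/3 - I*sqrt(2)/6 ≈ -27.333 - 0.2357*I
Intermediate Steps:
K(n) = -6*n
b(C) = 1/(C + sqrt(C)) (b(C) = 1/(C + (sqrt(C - 6*0)/C)*C) = 1/(C + (sqrt(C + 0)/C)*C) = 1/(C + (sqrt(C)/C)*C) = 1/(C + C/sqrt(C)) = 1/(C + sqrt(C)))
1*b(s) - 27 = 1/(-2 + sqrt(-2)) - 27 = 1/(-2 + I*sqrt(2)) - 27 = -27 + 1/(-2 + I*sqrt(2))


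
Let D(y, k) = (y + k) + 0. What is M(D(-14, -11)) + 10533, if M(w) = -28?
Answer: 10505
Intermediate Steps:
D(y, k) = k + y (D(y, k) = (k + y) + 0 = k + y)
M(D(-14, -11)) + 10533 = -28 + 10533 = 10505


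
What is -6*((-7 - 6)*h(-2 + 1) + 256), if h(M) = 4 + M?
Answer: -1302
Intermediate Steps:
-6*((-7 - 6)*h(-2 + 1) + 256) = -6*((-7 - 6)*(4 + (-2 + 1)) + 256) = -6*(-13*(4 - 1) + 256) = -6*(-13*3 + 256) = -6*(-39 + 256) = -6*217 = -1302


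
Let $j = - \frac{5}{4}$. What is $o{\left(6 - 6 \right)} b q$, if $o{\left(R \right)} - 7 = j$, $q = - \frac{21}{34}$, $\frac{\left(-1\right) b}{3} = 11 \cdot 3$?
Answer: $\frac{47817}{136} \approx 351.6$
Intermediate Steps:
$b = -99$ ($b = - 3 \cdot 11 \cdot 3 = \left(-3\right) 33 = -99$)
$q = - \frac{21}{34}$ ($q = \left(-21\right) \frac{1}{34} = - \frac{21}{34} \approx -0.61765$)
$j = - \frac{5}{4}$ ($j = \left(-5\right) \frac{1}{4} = - \frac{5}{4} \approx -1.25$)
$o{\left(R \right)} = \frac{23}{4}$ ($o{\left(R \right)} = 7 - \frac{5}{4} = \frac{23}{4}$)
$o{\left(6 - 6 \right)} b q = \frac{23}{4} \left(-99\right) \left(- \frac{21}{34}\right) = \left(- \frac{2277}{4}\right) \left(- \frac{21}{34}\right) = \frac{47817}{136}$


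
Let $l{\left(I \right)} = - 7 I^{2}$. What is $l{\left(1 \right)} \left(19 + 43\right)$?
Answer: $-434$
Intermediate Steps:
$l{\left(1 \right)} \left(19 + 43\right) = - 7 \cdot 1^{2} \left(19 + 43\right) = \left(-7\right) 1 \cdot 62 = \left(-7\right) 62 = -434$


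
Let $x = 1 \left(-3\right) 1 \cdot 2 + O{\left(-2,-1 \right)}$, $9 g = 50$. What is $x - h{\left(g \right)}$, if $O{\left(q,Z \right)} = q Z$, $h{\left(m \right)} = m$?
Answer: $- \frac{86}{9} \approx -9.5556$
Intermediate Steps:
$g = \frac{50}{9}$ ($g = \frac{1}{9} \cdot 50 = \frac{50}{9} \approx 5.5556$)
$O{\left(q,Z \right)} = Z q$
$x = -4$ ($x = 1 \left(-3\right) 1 \cdot 2 - -2 = \left(-3\right) 1 \cdot 2 + 2 = \left(-3\right) 2 + 2 = -6 + 2 = -4$)
$x - h{\left(g \right)} = -4 - \frac{50}{9} = - \frac{86}{9}$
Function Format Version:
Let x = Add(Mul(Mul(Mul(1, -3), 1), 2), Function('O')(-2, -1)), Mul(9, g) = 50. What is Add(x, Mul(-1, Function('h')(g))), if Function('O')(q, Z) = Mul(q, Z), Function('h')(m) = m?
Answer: Rational(-86, 9) ≈ -9.5556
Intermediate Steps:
g = Rational(50, 9) (g = Mul(Rational(1, 9), 50) = Rational(50, 9) ≈ 5.5556)
Function('O')(q, Z) = Mul(Z, q)
x = -4 (x = Add(Mul(Mul(Mul(1, -3), 1), 2), Mul(-1, -2)) = Add(Mul(Mul(-3, 1), 2), 2) = Add(Mul(-3, 2), 2) = Add(-6, 2) = -4)
Add(x, Mul(-1, Function('h')(g))) = Add(-4, Mul(-1, Rational(50, 9))) = Add(-4, Rational(-50, 9)) = Rational(-86, 9)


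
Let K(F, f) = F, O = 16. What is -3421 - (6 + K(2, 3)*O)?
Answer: -3459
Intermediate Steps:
-3421 - (6 + K(2, 3)*O) = -3421 - (6 + 2*16) = -3421 - (6 + 32) = -3421 - 1*38 = -3421 - 38 = -3459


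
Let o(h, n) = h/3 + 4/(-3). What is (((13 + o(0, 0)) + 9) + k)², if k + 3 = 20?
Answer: 12769/9 ≈ 1418.8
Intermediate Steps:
k = 17 (k = -3 + 20 = 17)
o(h, n) = -4/3 + h/3 (o(h, n) = h*(⅓) + 4*(-⅓) = h/3 - 4/3 = -4/3 + h/3)
(((13 + o(0, 0)) + 9) + k)² = (((13 + (-4/3 + (⅓)*0)) + 9) + 17)² = (((13 + (-4/3 + 0)) + 9) + 17)² = (((13 - 4/3) + 9) + 17)² = ((35/3 + 9) + 17)² = (62/3 + 17)² = (113/3)² = 12769/9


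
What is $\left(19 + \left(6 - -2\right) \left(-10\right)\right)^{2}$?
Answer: $3721$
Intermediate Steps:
$\left(19 + \left(6 - -2\right) \left(-10\right)\right)^{2} = \left(19 + \left(6 + 2\right) \left(-10\right)\right)^{2} = \left(19 + 8 \left(-10\right)\right)^{2} = \left(19 - 80\right)^{2} = \left(-61\right)^{2} = 3721$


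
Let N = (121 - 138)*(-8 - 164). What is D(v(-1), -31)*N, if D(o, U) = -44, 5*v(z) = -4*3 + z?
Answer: -128656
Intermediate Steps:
v(z) = -12/5 + z/5 (v(z) = (-4*3 + z)/5 = (-12 + z)/5 = -12/5 + z/5)
N = 2924 (N = -17*(-172) = 2924)
D(v(-1), -31)*N = -44*2924 = -128656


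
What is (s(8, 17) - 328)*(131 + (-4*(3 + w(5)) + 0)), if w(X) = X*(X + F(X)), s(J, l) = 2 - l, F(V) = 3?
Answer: 14063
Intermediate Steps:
w(X) = X*(3 + X) (w(X) = X*(X + 3) = X*(3 + X))
(s(8, 17) - 328)*(131 + (-4*(3 + w(5)) + 0)) = ((2 - 1*17) - 328)*(131 + (-4*(3 + 5*(3 + 5)) + 0)) = ((2 - 17) - 328)*(131 + (-4*(3 + 5*8) + 0)) = (-15 - 328)*(131 + (-4*(3 + 40) + 0)) = -343*(131 + (-172 + 0)) = -343*(131 - 172) = -343*(-41) = 14063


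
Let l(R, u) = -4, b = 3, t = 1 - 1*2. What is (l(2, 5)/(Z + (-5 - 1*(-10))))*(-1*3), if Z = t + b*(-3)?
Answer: -12/5 ≈ -2.4000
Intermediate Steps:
t = -1 (t = 1 - 2 = -1)
Z = -10 (Z = -1 + 3*(-3) = -1 - 9 = -10)
(l(2, 5)/(Z + (-5 - 1*(-10))))*(-1*3) = (-4/(-10 + (-5 - 1*(-10))))*(-1*3) = (-4/(-10 + (-5 + 10)))*(-3) = (-4/(-10 + 5))*(-3) = (-4/(-5))*(-3) = -⅕*(-4)*(-3) = (⅘)*(-3) = -12/5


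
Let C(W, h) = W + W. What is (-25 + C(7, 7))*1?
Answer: -11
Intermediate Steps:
C(W, h) = 2*W
(-25 + C(7, 7))*1 = (-25 + 2*7)*1 = (-25 + 14)*1 = -11*1 = -11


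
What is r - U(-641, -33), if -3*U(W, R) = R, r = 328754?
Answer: 328743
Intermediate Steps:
U(W, R) = -R/3
r - U(-641, -33) = 328754 - (-1)*(-33)/3 = 328754 - 1*11 = 328754 - 11 = 328743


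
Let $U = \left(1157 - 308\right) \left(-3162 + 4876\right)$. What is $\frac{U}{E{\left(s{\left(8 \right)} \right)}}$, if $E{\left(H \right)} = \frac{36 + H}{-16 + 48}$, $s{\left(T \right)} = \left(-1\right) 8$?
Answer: $\frac{11641488}{7} \approx 1.6631 \cdot 10^{6}$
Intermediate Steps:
$s{\left(T \right)} = -8$
$E{\left(H \right)} = \frac{9}{8} + \frac{H}{32}$ ($E{\left(H \right)} = \frac{36 + H}{32} = \left(36 + H\right) \frac{1}{32} = \frac{9}{8} + \frac{H}{32}$)
$U = 1455186$ ($U = \left(1157 - 308\right) 1714 = 849 \cdot 1714 = 1455186$)
$\frac{U}{E{\left(s{\left(8 \right)} \right)}} = \frac{1455186}{\frac{9}{8} + \frac{1}{32} \left(-8\right)} = \frac{1455186}{\frac{9}{8} - \frac{1}{4}} = \frac{1455186}{\frac{7}{8}} = 1455186 \cdot \frac{8}{7} = \frac{11641488}{7}$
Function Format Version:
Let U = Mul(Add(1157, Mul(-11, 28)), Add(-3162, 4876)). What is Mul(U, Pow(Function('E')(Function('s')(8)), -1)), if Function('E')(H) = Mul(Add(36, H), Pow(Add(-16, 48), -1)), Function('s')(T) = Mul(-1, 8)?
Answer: Rational(11641488, 7) ≈ 1.6631e+6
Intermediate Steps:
Function('s')(T) = -8
Function('E')(H) = Add(Rational(9, 8), Mul(Rational(1, 32), H)) (Function('E')(H) = Mul(Add(36, H), Pow(32, -1)) = Mul(Add(36, H), Rational(1, 32)) = Add(Rational(9, 8), Mul(Rational(1, 32), H)))
U = 1455186 (U = Mul(Add(1157, -308), 1714) = Mul(849, 1714) = 1455186)
Mul(U, Pow(Function('E')(Function('s')(8)), -1)) = Mul(1455186, Pow(Add(Rational(9, 8), Mul(Rational(1, 32), -8)), -1)) = Mul(1455186, Pow(Add(Rational(9, 8), Rational(-1, 4)), -1)) = Mul(1455186, Pow(Rational(7, 8), -1)) = Mul(1455186, Rational(8, 7)) = Rational(11641488, 7)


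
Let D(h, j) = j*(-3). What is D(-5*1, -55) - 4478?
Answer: -4313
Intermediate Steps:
D(h, j) = -3*j
D(-5*1, -55) - 4478 = -3*(-55) - 4478 = 165 - 4478 = -4313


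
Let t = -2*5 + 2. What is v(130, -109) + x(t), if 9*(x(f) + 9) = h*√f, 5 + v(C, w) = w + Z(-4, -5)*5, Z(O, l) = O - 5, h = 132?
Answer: -168 + 88*I*√2/3 ≈ -168.0 + 41.484*I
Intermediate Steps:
Z(O, l) = -5 + O
t = -8 (t = -10 + 2 = -8)
v(C, w) = -50 + w (v(C, w) = -5 + (w + (-5 - 4)*5) = -5 + (w - 9*5) = -5 + (w - 45) = -5 + (-45 + w) = -50 + w)
x(f) = -9 + 44*√f/3 (x(f) = -9 + (132*√f)/9 = -9 + 44*√f/3)
v(130, -109) + x(t) = (-50 - 109) + (-9 + 44*√(-8)/3) = -159 + (-9 + 44*(2*I*√2)/3) = -159 + (-9 + 88*I*√2/3) = -168 + 88*I*√2/3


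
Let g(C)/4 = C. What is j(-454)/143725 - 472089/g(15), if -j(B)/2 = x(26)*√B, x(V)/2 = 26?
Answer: -157363/20 - 104*I*√454/143725 ≈ -7868.1 - 0.015418*I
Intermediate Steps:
x(V) = 52 (x(V) = 2*26 = 52)
g(C) = 4*C
j(B) = -104*√B
j(-454)/143725 - 472089/g(15) = -104*I*√454/143725 - 472089/(4*15) = -104*I*√454*(1/143725) - 472089/60 = -104*I*√454*(1/143725) - 472089*1/60 = -104*I*√454/143725 - 157363/20 = -157363/20 - 104*I*√454/143725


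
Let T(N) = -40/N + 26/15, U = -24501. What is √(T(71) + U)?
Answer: 11*I*√229655535/1065 ≈ 156.52*I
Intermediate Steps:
T(N) = 26/15 - 40/N (T(N) = -40/N + 26*(1/15) = -40/N + 26/15 = 26/15 - 40/N)
√(T(71) + U) = √((26/15 - 40/71) - 24501) = √(1246/1065 - 24501) = √(-26092319/1065) = 11*I*√229655535/1065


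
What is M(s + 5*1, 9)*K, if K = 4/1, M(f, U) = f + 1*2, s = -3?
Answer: 16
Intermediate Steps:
M(f, U) = 2 + f (M(f, U) = f + 2 = 2 + f)
K = 4 (K = 4*1 = 4)
M(s + 5*1, 9)*K = (2 + (-3 + 5*1))*4 = (2 + (-3 + 5))*4 = (2 + 2)*4 = 4*4 = 16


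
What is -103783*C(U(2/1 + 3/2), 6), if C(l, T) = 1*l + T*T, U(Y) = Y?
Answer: -8198857/2 ≈ -4.0994e+6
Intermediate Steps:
C(l, T) = l + T²
-103783*C(U(2/1 + 3/2), 6) = -103783*((2/1 + 3/2) + 6²) = -103783*((2*1 + 3*(½)) + 36) = -103783*((2 + 3/2) + 36) = -103783*(7/2 + 36) = -103783*79/2 = -8198857/2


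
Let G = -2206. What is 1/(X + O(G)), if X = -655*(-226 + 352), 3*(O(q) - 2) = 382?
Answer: -3/247202 ≈ -1.2136e-5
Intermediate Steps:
O(q) = 388/3 (O(q) = 2 + (⅓)*382 = 2 + 382/3 = 388/3)
X = -82530 (X = -655*126 = -82530)
1/(X + O(G)) = 1/(-82530 + 388/3) = 1/(-247202/3) = -3/247202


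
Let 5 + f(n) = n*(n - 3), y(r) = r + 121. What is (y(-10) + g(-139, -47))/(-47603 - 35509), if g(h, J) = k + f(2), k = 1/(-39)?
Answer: -4055/3241368 ≈ -0.0012510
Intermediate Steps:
k = -1/39 ≈ -0.025641
y(r) = 121 + r
f(n) = -5 + n*(-3 + n) (f(n) = -5 + n*(n - 3) = -5 + n*(-3 + n))
g(h, J) = -274/39 (g(h, J) = -1/39 + (-5 + 2**2 - 3*2) = -1/39 + (-5 + 4 - 6) = -1/39 - 7 = -274/39)
(y(-10) + g(-139, -47))/(-47603 - 35509) = ((121 - 10) - 274/39)/(-47603 - 35509) = (111 - 274/39)/(-83112) = (4055/39)*(-1/83112) = -4055/3241368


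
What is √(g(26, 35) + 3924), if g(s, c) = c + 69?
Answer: 2*√1007 ≈ 63.467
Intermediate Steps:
g(s, c) = 69 + c
√(g(26, 35) + 3924) = √((69 + 35) + 3924) = √(104 + 3924) = √4028 = 2*√1007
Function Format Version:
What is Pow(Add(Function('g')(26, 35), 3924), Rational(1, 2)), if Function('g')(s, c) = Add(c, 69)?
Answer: Mul(2, Pow(1007, Rational(1, 2))) ≈ 63.467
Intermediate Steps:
Function('g')(s, c) = Add(69, c)
Pow(Add(Function('g')(26, 35), 3924), Rational(1, 2)) = Pow(Add(Add(69, 35), 3924), Rational(1, 2)) = Pow(Add(104, 3924), Rational(1, 2)) = Pow(4028, Rational(1, 2)) = Mul(2, Pow(1007, Rational(1, 2)))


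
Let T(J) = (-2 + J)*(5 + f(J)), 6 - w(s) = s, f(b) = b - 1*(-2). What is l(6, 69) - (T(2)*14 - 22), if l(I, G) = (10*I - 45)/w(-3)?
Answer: 71/3 ≈ 23.667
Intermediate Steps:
f(b) = 2 + b (f(b) = b + 2 = 2 + b)
w(s) = 6 - s
T(J) = (-2 + J)*(7 + J) (T(J) = (-2 + J)*(5 + (2 + J)) = (-2 + J)*(7 + J))
l(I, G) = -5 + 10*I/9 (l(I, G) = (10*I - 45)/(6 - 1*(-3)) = (-45 + 10*I)/(6 + 3) = (-45 + 10*I)/9 = (-45 + 10*I)*(⅑) = -5 + 10*I/9)
l(6, 69) - (T(2)*14 - 22) = (-5 + (10/9)*6) - ((-14 + 2² + 5*2)*14 - 22) = (-5 + 20/3) - ((-14 + 4 + 10)*14 - 22) = 5/3 - (0*14 - 22) = 5/3 - (0 - 22) = 5/3 - 1*(-22) = 5/3 + 22 = 71/3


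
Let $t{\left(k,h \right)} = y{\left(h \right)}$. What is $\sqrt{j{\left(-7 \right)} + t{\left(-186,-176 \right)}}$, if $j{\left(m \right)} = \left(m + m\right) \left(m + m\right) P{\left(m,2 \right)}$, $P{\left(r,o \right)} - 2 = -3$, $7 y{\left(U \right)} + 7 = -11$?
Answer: $\frac{i \sqrt{9730}}{7} \approx 14.092 i$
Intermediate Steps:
$y{\left(U \right)} = - \frac{18}{7}$ ($y{\left(U \right)} = -1 + \frac{1}{7} \left(-11\right) = -1 - \frac{11}{7} = - \frac{18}{7}$)
$t{\left(k,h \right)} = - \frac{18}{7}$
$P{\left(r,o \right)} = -1$ ($P{\left(r,o \right)} = 2 - 3 = -1$)
$j{\left(m \right)} = - 4 m^{2}$ ($j{\left(m \right)} = \left(m + m\right) \left(m + m\right) \left(-1\right) = 2 m 2 m \left(-1\right) = 4 m^{2} \left(-1\right) = - 4 m^{2}$)
$\sqrt{j{\left(-7 \right)} + t{\left(-186,-176 \right)}} = \sqrt{- 4 \left(-7\right)^{2} - \frac{18}{7}} = \sqrt{\left(-4\right) 49 - \frac{18}{7}} = \sqrt{-196 - \frac{18}{7}} = \sqrt{- \frac{1390}{7}} = \frac{i \sqrt{9730}}{7}$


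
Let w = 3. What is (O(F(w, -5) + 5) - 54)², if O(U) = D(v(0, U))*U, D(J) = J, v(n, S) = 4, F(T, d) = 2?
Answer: 676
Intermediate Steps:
O(U) = 4*U
(O(F(w, -5) + 5) - 54)² = (4*(2 + 5) - 54)² = (4*7 - 54)² = (28 - 54)² = (-26)² = 676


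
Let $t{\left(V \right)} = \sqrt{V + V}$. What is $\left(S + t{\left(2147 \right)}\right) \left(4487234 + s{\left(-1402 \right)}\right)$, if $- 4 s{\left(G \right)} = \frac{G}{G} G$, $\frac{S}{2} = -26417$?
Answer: $-237097039473 + \frac{8975169 \sqrt{4294}}{2} \approx -2.368 \cdot 10^{11}$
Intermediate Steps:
$S = -52834$ ($S = 2 \left(-26417\right) = -52834$)
$t{\left(V \right)} = \sqrt{2} \sqrt{V}$ ($t{\left(V \right)} = \sqrt{2 V} = \sqrt{2} \sqrt{V}$)
$s{\left(G \right)} = - \frac{G}{4}$ ($s{\left(G \right)} = - \frac{\frac{G}{G} G}{4} = - \frac{1 G}{4} = - \frac{G}{4}$)
$\left(S + t{\left(2147 \right)}\right) \left(4487234 + s{\left(-1402 \right)}\right) = \left(-52834 + \sqrt{2} \sqrt{2147}\right) \left(4487234 - - \frac{701}{2}\right) = \left(-52834 + \sqrt{4294}\right) \left(4487234 + \frac{701}{2}\right) = \left(-52834 + \sqrt{4294}\right) \frac{8975169}{2} = -237097039473 + \frac{8975169 \sqrt{4294}}{2}$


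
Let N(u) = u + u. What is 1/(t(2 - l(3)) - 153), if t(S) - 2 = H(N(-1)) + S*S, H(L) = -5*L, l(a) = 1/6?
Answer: -36/4955 ≈ -0.0072654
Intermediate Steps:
l(a) = ⅙
N(u) = 2*u
t(S) = 12 + S² (t(S) = 2 + (-10*(-1) + S*S) = 2 + (-5*(-2) + S²) = 2 + (10 + S²) = 12 + S²)
1/(t(2 - l(3)) - 153) = 1/((12 + (2 - 1*⅙)²) - 153) = 1/((12 + (2 - ⅙)²) - 153) = 1/((12 + (11/6)²) - 153) = 1/((12 + 121/36) - 153) = 1/(553/36 - 153) = 1/(-4955/36) = -36/4955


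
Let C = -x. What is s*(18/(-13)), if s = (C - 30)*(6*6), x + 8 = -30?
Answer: -5184/13 ≈ -398.77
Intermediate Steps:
x = -38 (x = -8 - 30 = -38)
C = 38 (C = -1*(-38) = 38)
s = 288 (s = (38 - 30)*(6*6) = 8*36 = 288)
s*(18/(-13)) = 288*(18/(-13)) = 288*(18*(-1/13)) = 288*(-18/13) = -5184/13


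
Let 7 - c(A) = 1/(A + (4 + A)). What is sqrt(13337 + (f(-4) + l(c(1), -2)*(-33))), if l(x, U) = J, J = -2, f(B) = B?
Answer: sqrt(13399) ≈ 115.75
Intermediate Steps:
c(A) = 7 - 1/(4 + 2*A) (c(A) = 7 - 1/(A + (4 + A)) = 7 - 1/(4 + 2*A))
l(x, U) = -2
sqrt(13337 + (f(-4) + l(c(1), -2)*(-33))) = sqrt(13337 + (-4 - 2*(-33))) = sqrt(13337 + (-4 + 66)) = sqrt(13337 + 62) = sqrt(13399)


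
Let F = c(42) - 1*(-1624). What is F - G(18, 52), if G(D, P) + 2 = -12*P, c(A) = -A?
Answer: 2208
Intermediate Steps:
G(D, P) = -2 - 12*P
F = 1582 (F = -1*42 - 1*(-1624) = -42 + 1624 = 1582)
F - G(18, 52) = 1582 - (-2 - 12*52) = 1582 - (-2 - 624) = 1582 - 1*(-626) = 1582 + 626 = 2208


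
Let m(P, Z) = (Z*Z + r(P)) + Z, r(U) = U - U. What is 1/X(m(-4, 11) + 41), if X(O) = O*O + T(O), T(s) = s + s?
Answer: 1/30275 ≈ 3.3031e-5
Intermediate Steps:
r(U) = 0
T(s) = 2*s
m(P, Z) = Z + Z**2 (m(P, Z) = (Z*Z + 0) + Z = (Z**2 + 0) + Z = Z**2 + Z = Z + Z**2)
X(O) = O**2 + 2*O (X(O) = O*O + 2*O = O**2 + 2*O)
1/X(m(-4, 11) + 41) = 1/((11*(1 + 11) + 41)*(2 + (11*(1 + 11) + 41))) = 1/((11*12 + 41)*(2 + (11*12 + 41))) = 1/((132 + 41)*(2 + (132 + 41))) = 1/(173*(2 + 173)) = 1/(173*175) = 1/30275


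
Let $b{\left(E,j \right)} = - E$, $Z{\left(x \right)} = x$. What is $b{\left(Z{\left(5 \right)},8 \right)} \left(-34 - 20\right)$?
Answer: $270$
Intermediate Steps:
$b{\left(Z{\left(5 \right)},8 \right)} \left(-34 - 20\right) = \left(-1\right) 5 \left(-34 - 20\right) = \left(-5\right) \left(-54\right) = 270$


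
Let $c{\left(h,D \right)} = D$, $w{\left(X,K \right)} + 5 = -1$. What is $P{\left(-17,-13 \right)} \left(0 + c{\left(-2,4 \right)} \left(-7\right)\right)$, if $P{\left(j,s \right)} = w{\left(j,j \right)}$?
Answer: $168$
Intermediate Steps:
$w{\left(X,K \right)} = -6$ ($w{\left(X,K \right)} = -5 - 1 = -6$)
$P{\left(j,s \right)} = -6$
$P{\left(-17,-13 \right)} \left(0 + c{\left(-2,4 \right)} \left(-7\right)\right) = - 6 \left(0 + 4 \left(-7\right)\right) = - 6 \left(0 - 28\right) = \left(-6\right) \left(-28\right) = 168$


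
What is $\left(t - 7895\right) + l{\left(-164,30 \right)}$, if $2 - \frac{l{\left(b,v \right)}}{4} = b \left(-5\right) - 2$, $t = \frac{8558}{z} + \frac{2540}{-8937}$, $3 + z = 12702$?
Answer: $- \frac{140711269859}{12610107} \approx -11159.0$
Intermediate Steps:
$z = 12699$ ($z = -3 + 12702 = 12699$)
$t = \frac{4914154}{12610107}$ ($t = \frac{8558}{12699} + \frac{2540}{-8937} = 8558 \cdot \frac{1}{12699} + 2540 \left(- \frac{1}{8937}\right) = \frac{8558}{12699} - \frac{2540}{8937} = \frac{4914154}{12610107} \approx 0.3897$)
$l{\left(b,v \right)} = 16 + 20 b$ ($l{\left(b,v \right)} = 8 - 4 \left(b \left(-5\right) - 2\right) = 8 - 4 \left(- 5 b - 2\right) = 8 - 4 \left(-2 - 5 b\right) = 8 + \left(8 + 20 b\right) = 16 + 20 b$)
$\left(t - 7895\right) + l{\left(-164,30 \right)} = \left(\frac{4914154}{12610107} - 7895\right) + \left(16 + 20 \left(-164\right)\right) = - \frac{99551880611}{12610107} + \left(16 - 3280\right) = - \frac{99551880611}{12610107} - 3264 = - \frac{140711269859}{12610107}$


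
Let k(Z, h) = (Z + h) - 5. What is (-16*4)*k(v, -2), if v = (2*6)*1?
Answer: -320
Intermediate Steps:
v = 12 (v = 12*1 = 12)
k(Z, h) = -5 + Z + h
(-16*4)*k(v, -2) = (-16*4)*(-5 + 12 - 2) = -64*5 = -320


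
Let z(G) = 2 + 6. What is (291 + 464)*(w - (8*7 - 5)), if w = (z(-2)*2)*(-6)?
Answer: -110985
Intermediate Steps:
z(G) = 8
w = -96 (w = (8*2)*(-6) = 16*(-6) = -96)
(291 + 464)*(w - (8*7 - 5)) = (291 + 464)*(-96 - (8*7 - 5)) = 755*(-96 - (56 - 5)) = 755*(-96 - 1*51) = 755*(-96 - 51) = 755*(-147) = -110985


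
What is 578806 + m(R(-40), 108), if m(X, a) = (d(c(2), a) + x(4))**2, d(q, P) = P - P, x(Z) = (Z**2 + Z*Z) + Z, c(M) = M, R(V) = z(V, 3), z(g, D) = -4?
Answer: 580102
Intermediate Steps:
R(V) = -4
x(Z) = Z + 2*Z**2 (x(Z) = (Z**2 + Z**2) + Z = 2*Z**2 + Z = Z + 2*Z**2)
d(q, P) = 0
m(X, a) = 1296 (m(X, a) = (0 + 4*(1 + 2*4))**2 = (0 + 4*(1 + 8))**2 = (0 + 4*9)**2 = (0 + 36)**2 = 36**2 = 1296)
578806 + m(R(-40), 108) = 578806 + 1296 = 580102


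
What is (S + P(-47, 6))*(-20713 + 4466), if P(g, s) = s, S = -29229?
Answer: 474786081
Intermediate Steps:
(S + P(-47, 6))*(-20713 + 4466) = (-29229 + 6)*(-20713 + 4466) = -29223*(-16247) = 474786081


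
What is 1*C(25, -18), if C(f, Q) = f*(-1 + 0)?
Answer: -25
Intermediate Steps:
C(f, Q) = -f (C(f, Q) = f*(-1) = -f)
1*C(25, -18) = 1*(-1*25) = 1*(-25) = -25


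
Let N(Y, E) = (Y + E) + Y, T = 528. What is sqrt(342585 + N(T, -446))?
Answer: sqrt(343195) ≈ 585.83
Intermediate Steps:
N(Y, E) = E + 2*Y (N(Y, E) = (E + Y) + Y = E + 2*Y)
sqrt(342585 + N(T, -446)) = sqrt(342585 + (-446 + 2*528)) = sqrt(342585 + (-446 + 1056)) = sqrt(342585 + 610) = sqrt(343195)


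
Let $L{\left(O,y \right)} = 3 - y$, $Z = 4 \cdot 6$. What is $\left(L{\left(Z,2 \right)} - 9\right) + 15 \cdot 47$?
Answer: $697$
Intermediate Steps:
$Z = 24$
$\left(L{\left(Z,2 \right)} - 9\right) + 15 \cdot 47 = \left(\left(3 - 2\right) - 9\right) + 15 \cdot 47 = \left(\left(3 - 2\right) - 9\right) + 705 = \left(1 - 9\right) + 705 = -8 + 705 = 697$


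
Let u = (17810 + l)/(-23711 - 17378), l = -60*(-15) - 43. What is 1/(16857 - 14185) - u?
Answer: 49919313/109789808 ≈ 0.45468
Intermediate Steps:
l = 857 (l = 900 - 43 = 857)
u = -18667/41089 (u = (17810 + 857)/(-23711 - 17378) = 18667/(-41089) = 18667*(-1/41089) = -18667/41089 ≈ -0.45431)
1/(16857 - 14185) - u = 1/(16857 - 14185) - 1*(-18667/41089) = 1/2672 + 18667/41089 = 49919313/109789808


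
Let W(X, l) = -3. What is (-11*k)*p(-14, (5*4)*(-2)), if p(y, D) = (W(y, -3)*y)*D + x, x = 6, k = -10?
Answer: -184140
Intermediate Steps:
p(y, D) = 6 - 3*D*y (p(y, D) = (-3*y)*D + 6 = -3*D*y + 6 = 6 - 3*D*y)
(-11*k)*p(-14, (5*4)*(-2)) = (-11*(-10))*(6 - 3*(5*4)*(-2)*(-14)) = 110*(6 - 3*20*(-2)*(-14)) = 110*(6 - 3*(-40)*(-14)) = 110*(6 - 1680) = 110*(-1674) = -184140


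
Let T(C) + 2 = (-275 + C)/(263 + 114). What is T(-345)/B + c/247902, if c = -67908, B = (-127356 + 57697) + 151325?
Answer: -58086046939/212011863999 ≈ -0.27398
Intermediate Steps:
B = 81666 (B = -69659 + 151325 = 81666)
T(C) = -1029/377 + C/377 (T(C) = -2 + (-275 + C)/(263 + 114) = -2 + (-275 + C)/377 = -2 + (-275 + C)*(1/377) = -2 + (-275/377 + C/377) = -1029/377 + C/377)
T(-345)/B + c/247902 = (-1029/377 + (1/377)*(-345))/81666 - 67908/247902 = (-1029/377 - 345/377)*(1/81666) - 67908*1/247902 = -1374/377*1/81666 - 11318/41317 = -229/5131347 - 11318/41317 = -58086046939/212011863999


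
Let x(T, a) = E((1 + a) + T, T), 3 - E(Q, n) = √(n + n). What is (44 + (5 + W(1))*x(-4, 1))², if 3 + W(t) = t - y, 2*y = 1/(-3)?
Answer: 100153/36 - 2033*I*√2/3 ≈ 2782.0 - 958.37*I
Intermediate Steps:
y = -⅙ (y = (½)/(-3) = (½)*(-⅓) = -⅙ ≈ -0.16667)
E(Q, n) = 3 - √2*√n (E(Q, n) = 3 - √(n + n) = 3 - √(2*n) = 3 - √2*√n)
x(T, a) = 3 - √2*√T
W(t) = -17/6 + t (W(t) = -3 + (t - 1*(-⅙)) = -3 + (t + ⅙) = -3 + (⅙ + t) = -17/6 + t)
(44 + (5 + W(1))*x(-4, 1))² = (44 + (5 + (-17/6 + 1))*(3 - √2*√(-4)))² = (44 + (5 - 11/6)*(3 - √2*2*I))² = (44 + 19*(3 - 2*I*√2)/6)² = (44 + (19/2 - 19*I*√2/3))² = (107/2 - 19*I*√2/3)²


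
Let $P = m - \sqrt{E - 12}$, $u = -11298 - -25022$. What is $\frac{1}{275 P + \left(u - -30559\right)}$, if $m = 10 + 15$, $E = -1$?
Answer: $\frac{51158}{2618124089} + \frac{275 i \sqrt{13}}{2618124089} \approx 1.954 \cdot 10^{-5} + 3.7872 \cdot 10^{-7} i$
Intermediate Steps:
$u = 13724$ ($u = -11298 + 25022 = 13724$)
$m = 25$
$P = 25 - i \sqrt{13}$ ($P = 25 - \sqrt{-1 - 12} = 25 - \sqrt{-13} = 25 - i \sqrt{13} \approx 25.0 - 3.6056 i$)
$\frac{1}{275 P + \left(u - -30559\right)} = \frac{1}{275 \left(25 - i \sqrt{13}\right) + \left(13724 - -30559\right)} = \frac{1}{\left(6875 - 275 i \sqrt{13}\right) + \left(13724 + 30559\right)} = \frac{1}{\left(6875 - 275 i \sqrt{13}\right) + 44283} = \frac{1}{51158 - 275 i \sqrt{13}}$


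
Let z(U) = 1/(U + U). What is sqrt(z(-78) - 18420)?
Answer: I*sqrt(112067319)/78 ≈ 135.72*I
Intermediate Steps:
z(U) = 1/(2*U)
sqrt(z(-78) - 18420) = sqrt((1/2)/(-78) - 18420) = sqrt((1/2)*(-1/78) - 18420) = sqrt(-1/156 - 18420) = sqrt(-2873521/156) = I*sqrt(112067319)/78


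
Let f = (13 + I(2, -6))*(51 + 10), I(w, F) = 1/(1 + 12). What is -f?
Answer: -10370/13 ≈ -797.69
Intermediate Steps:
I(w, F) = 1/13
f = 10370/13 (f = (13 + 1/13)*(51 + 10) = (170/13)*61 = 10370/13 ≈ 797.69)
-f = -1*10370/13 = -10370/13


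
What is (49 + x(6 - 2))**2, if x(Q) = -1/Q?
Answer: 38025/16 ≈ 2376.6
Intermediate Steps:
(49 + x(6 - 2))**2 = (49 - 1/(6 - 2))**2 = (49 - 1/4)**2 = (195/4)**2 = 38025/16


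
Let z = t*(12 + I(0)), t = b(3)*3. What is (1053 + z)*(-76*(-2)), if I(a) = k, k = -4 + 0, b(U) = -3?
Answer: 149112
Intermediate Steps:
k = -4
t = -9 (t = -3*3 = -9)
I(a) = -4
z = -72 (z = -9*(12 - 4) = -9*8 = -72)
(1053 + z)*(-76*(-2)) = (1053 - 72)*(-76*(-2)) = 981*152 = 149112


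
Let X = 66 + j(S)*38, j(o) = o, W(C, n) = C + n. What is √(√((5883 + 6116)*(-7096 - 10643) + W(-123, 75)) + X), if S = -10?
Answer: √(-314 + I*√212850309) ≈ 84.495 + 86.333*I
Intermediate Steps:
X = -314 (X = 66 - 10*38 = 66 - 380 = -314)
√(√((5883 + 6116)*(-7096 - 10643) + W(-123, 75)) + X) = √(√((5883 + 6116)*(-7096 - 10643) + (-123 + 75)) - 314) = √(√(11999*(-17739) - 48) - 314) = √(√(-212850261 - 48) - 314) = √(√(-212850309) - 314) = √(I*√212850309 - 314) = √(-314 + I*√212850309)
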